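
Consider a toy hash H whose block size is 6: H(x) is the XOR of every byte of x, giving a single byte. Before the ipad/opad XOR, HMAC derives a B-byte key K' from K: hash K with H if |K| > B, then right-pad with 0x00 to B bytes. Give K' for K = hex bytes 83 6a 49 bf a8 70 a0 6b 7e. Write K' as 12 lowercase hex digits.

|K| = 9 > B = 6, so first hash the key.
H(K): XOR 83⊕6a⊕49⊕bf⊕a8⊕70⊕a0⊕6b⊕7e = 72.
Zero-pad H(K) = 72 to 6 bytes: K' = 72 00 00 00 00 00.

720000000000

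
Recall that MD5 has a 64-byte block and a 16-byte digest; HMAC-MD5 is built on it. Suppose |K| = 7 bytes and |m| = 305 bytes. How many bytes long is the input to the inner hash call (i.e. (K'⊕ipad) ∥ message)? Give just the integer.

Key is 7 ≤ 64 bytes, zero-padded: |K'| = 64.
Inner input = (K'⊕ipad) ∥ m → 64 + 305 = 369 bytes.

369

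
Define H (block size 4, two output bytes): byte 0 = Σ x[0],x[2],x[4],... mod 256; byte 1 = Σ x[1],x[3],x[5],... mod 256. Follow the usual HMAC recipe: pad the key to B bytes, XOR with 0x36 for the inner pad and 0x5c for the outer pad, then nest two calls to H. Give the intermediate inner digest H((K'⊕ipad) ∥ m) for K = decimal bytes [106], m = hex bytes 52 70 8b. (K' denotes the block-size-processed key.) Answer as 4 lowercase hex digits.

Key decimal bytes [106] = 6a is 1 byte ≤ B = 4; zero-pad to 4 bytes: K' = 6a 00 00 00.
K' ⊕ ipad = 5c 36 36 36.
Inner input = 5c 36 36 36 ∥ 52 70 8b.
Inner hash: even-index sum = 367 mod 256 = 111; odd-index sum = 220 mod 256 = 220 → 6f dc.

6fdc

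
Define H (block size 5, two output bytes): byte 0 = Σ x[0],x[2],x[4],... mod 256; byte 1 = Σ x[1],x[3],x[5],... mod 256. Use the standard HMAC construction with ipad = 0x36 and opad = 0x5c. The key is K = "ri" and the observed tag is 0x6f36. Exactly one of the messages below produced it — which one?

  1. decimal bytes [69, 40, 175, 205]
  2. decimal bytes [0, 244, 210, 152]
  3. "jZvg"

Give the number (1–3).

Key "ri" = 72 69 is 2 bytes ≤ B = 5; zero-pad to 5 bytes: K' = 72 69 00 00 00.
K' ⊕ ipad = 44 5f 36 36 36; K' ⊕ opad = 2e 35 5c 5c 5c.
m1: inner = H(44 5f 36 36 36 45 28 af cd) = a5 89; tag = H(2e 35 5c 5c 5c a5 89) = 6f36 ← matches
m2: inner = H(44 5f 36 36 36 00 f4 d2 98) = 3c 67; tag = H(2e 35 5c 5c 5c 3c 67) = 4dcd
m3: inner = H(44 5f 36 36 36 6a 5a 76 67) = 71 75; tag = H(2e 35 5c 5c 5c 71 75) = 5b02

1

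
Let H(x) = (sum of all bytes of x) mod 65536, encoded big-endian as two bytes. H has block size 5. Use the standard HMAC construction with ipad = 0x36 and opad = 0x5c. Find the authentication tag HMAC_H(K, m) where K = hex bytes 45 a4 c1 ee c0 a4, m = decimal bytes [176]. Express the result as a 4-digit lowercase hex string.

Key hex bytes 45 a4 c1 ee c0 a4 is 6 bytes > B = 5, so hash it first: H(key) = 03 fc, then zero-pad to 5 bytes: K' = 03 fc 00 00 00.
K' ⊕ ipad = 35 ca 36 36 36.  K' ⊕ opad = 5f a0 5c 5c 5c.
Inner input = (K'⊕ipad) ∥ m = 35 ca 36 36 36 ∥ b0.
Inner hash: sum = 53+202+54+54+54+176 = 593 → 02 51.
Outer input = (K'⊕opad) ∥ inner = 5f a0 5c 5c 5c ∥ 02 51.
Outer hash (tag): sum = 95+160+92+92+92+2+81 = 614 → 02 66.

0266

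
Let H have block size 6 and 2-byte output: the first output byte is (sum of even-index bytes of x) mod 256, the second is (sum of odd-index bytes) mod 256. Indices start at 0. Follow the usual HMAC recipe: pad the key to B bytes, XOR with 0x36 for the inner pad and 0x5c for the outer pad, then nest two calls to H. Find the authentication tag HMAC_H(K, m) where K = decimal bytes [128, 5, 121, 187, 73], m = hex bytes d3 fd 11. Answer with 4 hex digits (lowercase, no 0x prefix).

Key decimal bytes [128, 5, 121, 187, 73] = 80 05 79 bb 49 is 5 bytes ≤ B = 6; zero-pad to 6 bytes: K' = 80 05 79 bb 49 00.
K' ⊕ ipad = b6 33 4f 8d 7f 36.  K' ⊕ opad = dc 59 25 e7 15 5c.
Inner input = (K'⊕ipad) ∥ m = b6 33 4f 8d 7f 36 ∥ d3 fd 11.
Inner hash: even-index sum = 616 mod 256 = 104; odd-index sum = 499 mod 256 = 243 → 68 f3.
Outer input = (K'⊕opad) ∥ inner = dc 59 25 e7 15 5c ∥ 68 f3.
Outer hash (tag): even-index sum = 382 mod 256 = 126; odd-index sum = 655 mod 256 = 143 → 7e 8f.

7e8f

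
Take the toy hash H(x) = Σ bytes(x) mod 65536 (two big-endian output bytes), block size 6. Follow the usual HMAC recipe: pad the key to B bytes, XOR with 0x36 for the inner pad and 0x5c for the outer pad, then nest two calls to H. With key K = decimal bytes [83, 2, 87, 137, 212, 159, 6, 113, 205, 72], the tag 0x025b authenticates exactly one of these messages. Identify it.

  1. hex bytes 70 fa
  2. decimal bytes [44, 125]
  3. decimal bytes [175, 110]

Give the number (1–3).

3

Key decimal bytes [83, 2, 87, 137, 212, 159, 6, 113, 205, 72] = 53 02 57 89 d4 9f 06 71 cd 48 is 10 bytes > B = 6, so hash it first: H(key) = 04 34, then zero-pad to 6 bytes: K' = 04 34 00 00 00 00.
K' ⊕ ipad = 32 02 36 36 36 36; K' ⊕ opad = 58 68 5c 5c 5c 5c.
m1: inner = H(32 02 36 36 36 36 70 fa) = 02 76; tag = H(58 68 5c 5c 5c 5c 02 76) = 02a8
m2: inner = H(32 02 36 36 36 36 2c 7d) = 01 b5; tag = H(58 68 5c 5c 5c 5c 01 b5) = 02e6
m3: inner = H(32 02 36 36 36 36 af 6e) = 02 29; tag = H(58 68 5c 5c 5c 5c 02 29) = 025b ← matches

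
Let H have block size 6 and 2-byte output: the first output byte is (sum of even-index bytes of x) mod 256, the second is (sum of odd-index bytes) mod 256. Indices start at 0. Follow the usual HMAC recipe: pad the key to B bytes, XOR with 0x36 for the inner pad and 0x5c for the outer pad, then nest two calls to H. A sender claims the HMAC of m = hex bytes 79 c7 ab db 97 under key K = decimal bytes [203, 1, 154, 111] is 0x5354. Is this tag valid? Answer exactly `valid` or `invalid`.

Key decimal bytes [203, 1, 154, 111] = cb 01 9a 6f is 4 bytes ≤ B = 6; zero-pad to 6 bytes: K' = cb 01 9a 6f 00 00.
K' ⊕ ipad = fd 37 ac 59 36 36; K' ⊕ opad = 97 5d c6 33 5c 5c.
Inner hash: even-index sum = 922 mod 256 = 154; odd-index sum = 616 mod 256 = 104 → 9a 68.
Outer hash (recomputed tag): even-index sum = 595 mod 256 = 83; odd-index sum = 340 mod 256 = 84 → 53 54.
Recomputed tag = 5354; claimed = 5354 → match.

valid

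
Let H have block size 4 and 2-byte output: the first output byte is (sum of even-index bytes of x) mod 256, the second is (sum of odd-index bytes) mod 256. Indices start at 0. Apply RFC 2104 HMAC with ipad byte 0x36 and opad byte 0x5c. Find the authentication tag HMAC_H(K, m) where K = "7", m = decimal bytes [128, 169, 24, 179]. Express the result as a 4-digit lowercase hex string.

9680

Key "7" = 37 is 1 byte ≤ B = 4; zero-pad to 4 bytes: K' = 37 00 00 00.
K' ⊕ ipad = 01 36 36 36.  K' ⊕ opad = 6b 5c 5c 5c.
Inner input = (K'⊕ipad) ∥ m = 01 36 36 36 ∥ 80 a9 18 b3.
Inner hash: even-index sum = 207 mod 256 = 207; odd-index sum = 456 mod 256 = 200 → cf c8.
Outer input = (K'⊕opad) ∥ inner = 6b 5c 5c 5c ∥ cf c8.
Outer hash (tag): even-index sum = 406 mod 256 = 150; odd-index sum = 384 mod 256 = 128 → 96 80.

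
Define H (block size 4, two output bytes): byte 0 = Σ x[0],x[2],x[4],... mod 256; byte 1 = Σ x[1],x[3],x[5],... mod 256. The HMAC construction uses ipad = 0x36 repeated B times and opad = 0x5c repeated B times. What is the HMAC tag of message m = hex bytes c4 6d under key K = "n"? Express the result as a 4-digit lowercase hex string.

Key "n" = 6e is 1 byte ≤ B = 4; zero-pad to 4 bytes: K' = 6e 00 00 00.
K' ⊕ ipad = 58 36 36 36.  K' ⊕ opad = 32 5c 5c 5c.
Inner input = (K'⊕ipad) ∥ m = 58 36 36 36 ∥ c4 6d.
Inner hash: even-index sum = 338 mod 256 = 82; odd-index sum = 217 mod 256 = 217 → 52 d9.
Outer input = (K'⊕opad) ∥ inner = 32 5c 5c 5c ∥ 52 d9.
Outer hash (tag): even-index sum = 224 mod 256 = 224; odd-index sum = 401 mod 256 = 145 → e0 91.

e091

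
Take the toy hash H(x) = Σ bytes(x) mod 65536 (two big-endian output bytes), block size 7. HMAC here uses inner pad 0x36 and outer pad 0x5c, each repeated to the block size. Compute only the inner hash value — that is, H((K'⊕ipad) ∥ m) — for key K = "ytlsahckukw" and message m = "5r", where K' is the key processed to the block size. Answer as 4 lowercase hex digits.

Key "ytlsahckukw" = 79 74 6c 73 61 68 63 6b 75 6b 77 is 11 bytes > B = 7, so hash it first: H(key) = 04 ba, then zero-pad to 7 bytes: K' = 04 ba 00 00 00 00 00.
K' ⊕ ipad = 32 8c 36 36 36 36 36.
Inner input = 32 8c 36 36 36 36 36 ∥ 35 72.
Inner hash: sum = 50+140+54+54+54+54+54+53+114 = 627 → 02 73.

0273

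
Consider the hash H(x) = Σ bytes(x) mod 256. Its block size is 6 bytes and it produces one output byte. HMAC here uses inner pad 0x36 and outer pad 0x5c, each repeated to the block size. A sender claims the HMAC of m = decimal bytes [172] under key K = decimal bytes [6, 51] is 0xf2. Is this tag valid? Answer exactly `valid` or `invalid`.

Key decimal bytes [6, 51] = 06 33 is 2 bytes ≤ B = 6; zero-pad to 6 bytes: K' = 06 33 00 00 00 00.
K' ⊕ ipad = 30 05 36 36 36 36; K' ⊕ opad = 5a 6f 5c 5c 5c 5c.
Inner hash: sum = 48+5+54+54+54+54+172 = 441; mod 256 = 185 → b9.
Outer hash (recomputed tag): sum = 90+111+92+92+92+92+185 = 754; mod 256 = 242 → f2.
Recomputed tag = f2; claimed = f2 → match.

valid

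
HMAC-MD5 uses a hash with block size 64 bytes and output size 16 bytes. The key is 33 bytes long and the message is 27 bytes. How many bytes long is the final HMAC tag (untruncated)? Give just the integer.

16

The tag is one MD5 digest: 16 bytes.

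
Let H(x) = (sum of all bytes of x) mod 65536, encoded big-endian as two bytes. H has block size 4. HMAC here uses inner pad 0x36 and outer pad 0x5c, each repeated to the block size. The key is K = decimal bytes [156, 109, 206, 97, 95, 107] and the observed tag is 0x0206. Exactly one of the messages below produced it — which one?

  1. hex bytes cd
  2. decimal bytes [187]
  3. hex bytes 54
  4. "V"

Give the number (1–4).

2

Key decimal bytes [156, 109, 206, 97, 95, 107] = 9c 6d ce 61 5f 6b is 6 bytes > B = 4, so hash it first: H(key) = 03 02, then zero-pad to 4 bytes: K' = 03 02 00 00.
K' ⊕ ipad = 35 34 36 36; K' ⊕ opad = 5f 5e 5c 5c.
m1: inner = H(35 34 36 36 cd) = 01 a2; tag = H(5f 5e 5c 5c 01 a2) = 0218
m2: inner = H(35 34 36 36 bb) = 01 90; tag = H(5f 5e 5c 5c 01 90) = 0206 ← matches
m3: inner = H(35 34 36 36 54) = 01 29; tag = H(5f 5e 5c 5c 01 29) = 019f
m4: inner = H(35 34 36 36 56) = 01 2b; tag = H(5f 5e 5c 5c 01 2b) = 01a1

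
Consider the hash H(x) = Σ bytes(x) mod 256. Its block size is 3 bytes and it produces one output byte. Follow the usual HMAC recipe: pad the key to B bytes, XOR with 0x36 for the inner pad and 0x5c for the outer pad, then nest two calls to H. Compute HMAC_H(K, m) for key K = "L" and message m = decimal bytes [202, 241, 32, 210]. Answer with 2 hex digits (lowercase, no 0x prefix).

5b

Key "L" = 4c is 1 byte ≤ B = 3; zero-pad to 3 bytes: K' = 4c 00 00.
K' ⊕ ipad = 7a 36 36.  K' ⊕ opad = 10 5c 5c.
Inner input = (K'⊕ipad) ∥ m = 7a 36 36 ∥ ca f1 20 d2.
Inner hash: sum = 122+54+54+202+241+32+210 = 915; mod 256 = 147 → 93.
Outer input = (K'⊕opad) ∥ inner = 10 5c 5c ∥ 93.
Outer hash (tag): sum = 16+92+92+147 = 347; mod 256 = 91 → 5b.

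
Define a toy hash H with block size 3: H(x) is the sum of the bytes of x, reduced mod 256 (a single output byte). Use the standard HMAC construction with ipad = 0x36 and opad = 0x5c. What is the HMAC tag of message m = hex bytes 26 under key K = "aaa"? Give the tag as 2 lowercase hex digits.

e2

Key "aaa" = 61 61 61 is exactly B = 3 bytes: K' = 61 61 61.
K' ⊕ ipad = 57 57 57.  K' ⊕ opad = 3d 3d 3d.
Inner input = (K'⊕ipad) ∥ m = 57 57 57 ∥ 26.
Inner hash: sum = 87+87+87+38 = 299; mod 256 = 43 → 2b.
Outer input = (K'⊕opad) ∥ inner = 3d 3d 3d ∥ 2b.
Outer hash (tag): sum = 61+61+61+43 = 226 → e2.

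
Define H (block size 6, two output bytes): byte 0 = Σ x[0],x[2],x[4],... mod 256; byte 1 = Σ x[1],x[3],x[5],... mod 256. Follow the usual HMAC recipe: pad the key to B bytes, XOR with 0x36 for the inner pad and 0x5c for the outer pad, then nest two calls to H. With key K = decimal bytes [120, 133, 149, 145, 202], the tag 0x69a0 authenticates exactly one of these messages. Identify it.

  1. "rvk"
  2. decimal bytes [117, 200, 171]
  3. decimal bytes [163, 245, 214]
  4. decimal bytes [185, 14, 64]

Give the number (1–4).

4

Key decimal bytes [120, 133, 149, 145, 202] = 78 85 95 91 ca is 5 bytes ≤ B = 6; zero-pad to 6 bytes: K' = 78 85 95 91 ca 00.
K' ⊕ ipad = 4e b3 a3 a7 fc 36; K' ⊕ opad = 24 d9 c9 cd 96 5c.
m1: inner = H(4e b3 a3 a7 fc 36 72 76 6b) = ca 06; tag = H(24 d9 c9 cd 96 5c ca 06) = 4d08
m2: inner = H(4e b3 a3 a7 fc 36 75 c8 ab) = 0d 58; tag = H(24 d9 c9 cd 96 5c 0d 58) = 905a
m3: inner = H(4e b3 a3 a7 fc 36 a3 f5 d6) = 66 85; tag = H(24 d9 c9 cd 96 5c 66 85) = e987
m4: inner = H(4e b3 a3 a7 fc 36 b9 0e 40) = e6 9e; tag = H(24 d9 c9 cd 96 5c e6 9e) = 69a0 ← matches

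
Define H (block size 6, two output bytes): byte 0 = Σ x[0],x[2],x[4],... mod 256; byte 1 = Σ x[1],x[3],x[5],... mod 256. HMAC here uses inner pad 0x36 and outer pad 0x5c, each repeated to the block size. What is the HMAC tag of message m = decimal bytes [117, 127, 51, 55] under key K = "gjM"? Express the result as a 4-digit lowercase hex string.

526c

Key "gjM" = 67 6a 4d is 3 bytes ≤ B = 6; zero-pad to 6 bytes: K' = 67 6a 4d 00 00 00.
K' ⊕ ipad = 51 5c 7b 36 36 36.  K' ⊕ opad = 3b 36 11 5c 5c 5c.
Inner input = (K'⊕ipad) ∥ m = 51 5c 7b 36 36 36 ∥ 75 7f 33 37.
Inner hash: even-index sum = 426 mod 256 = 170; odd-index sum = 382 mod 256 = 126 → aa 7e.
Outer input = (K'⊕opad) ∥ inner = 3b 36 11 5c 5c 5c ∥ aa 7e.
Outer hash (tag): even-index sum = 338 mod 256 = 82; odd-index sum = 364 mod 256 = 108 → 52 6c.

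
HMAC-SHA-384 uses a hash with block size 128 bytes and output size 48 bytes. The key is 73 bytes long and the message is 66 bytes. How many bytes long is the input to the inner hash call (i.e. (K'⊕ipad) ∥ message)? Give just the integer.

Key is 73 ≤ 128 bytes, zero-padded: |K'| = 128.
Inner input = (K'⊕ipad) ∥ m → 128 + 66 = 194 bytes.

194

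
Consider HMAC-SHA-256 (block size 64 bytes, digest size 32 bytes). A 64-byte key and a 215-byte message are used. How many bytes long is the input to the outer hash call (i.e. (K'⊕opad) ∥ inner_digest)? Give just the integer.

96

Key is 64 ≤ 64 bytes, zero-padded: |K'| = 64.
Outer input = (K'⊕opad) ∥ H(inner) → 64 + 32 = 96 bytes.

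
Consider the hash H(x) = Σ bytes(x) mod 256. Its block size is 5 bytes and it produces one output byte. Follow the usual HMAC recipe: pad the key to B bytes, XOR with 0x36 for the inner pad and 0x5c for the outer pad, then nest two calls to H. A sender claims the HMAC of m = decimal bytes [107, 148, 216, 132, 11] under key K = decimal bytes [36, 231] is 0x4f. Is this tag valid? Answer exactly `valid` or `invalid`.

invalid

Key decimal bytes [36, 231] = 24 e7 is 2 bytes ≤ B = 5; zero-pad to 5 bytes: K' = 24 e7 00 00 00.
K' ⊕ ipad = 12 d1 36 36 36; K' ⊕ opad = 78 bb 5c 5c 5c.
Inner hash: sum = 18+209+54+54+54+107+148+216+132+11 = 1003; mod 256 = 235 → eb.
Outer hash (recomputed tag): sum = 120+187+92+92+92+235 = 818; mod 256 = 50 → 32.
Recomputed tag = 32; claimed = 4f → mismatch.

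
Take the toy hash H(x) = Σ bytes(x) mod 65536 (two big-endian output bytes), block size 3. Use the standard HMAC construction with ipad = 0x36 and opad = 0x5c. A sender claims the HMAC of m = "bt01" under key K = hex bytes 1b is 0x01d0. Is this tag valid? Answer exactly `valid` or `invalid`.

valid

Key hex bytes 1b is 1 byte ≤ B = 3; zero-pad to 3 bytes: K' = 1b 00 00.
K' ⊕ ipad = 2d 36 36; K' ⊕ opad = 47 5c 5c.
Inner hash: sum = 45+54+54+98+116+48+49 = 464 → 01 d0.
Outer hash (recomputed tag): sum = 71+92+92+1+208 = 464 → 01 d0.
Recomputed tag = 01d0; claimed = 01d0 → match.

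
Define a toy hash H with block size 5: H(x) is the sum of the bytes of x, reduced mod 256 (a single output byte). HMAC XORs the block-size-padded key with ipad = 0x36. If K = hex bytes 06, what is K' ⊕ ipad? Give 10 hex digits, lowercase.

Key hex bytes 06 is 1 byte ≤ B = 5; zero-pad to 5 bytes: K' = 06 00 00 00 00.
XOR each byte with 0x36: 06⊕36=30, 00⊕36=36, 00⊕36=36, 00⊕36=36, 00⊕36=36.

3036363636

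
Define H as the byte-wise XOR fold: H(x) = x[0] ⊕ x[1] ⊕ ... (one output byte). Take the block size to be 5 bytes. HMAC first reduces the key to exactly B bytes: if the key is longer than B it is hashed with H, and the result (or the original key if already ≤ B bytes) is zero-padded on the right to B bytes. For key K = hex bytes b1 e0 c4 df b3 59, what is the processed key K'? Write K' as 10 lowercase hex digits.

|K| = 6 > B = 5, so first hash the key.
H(K): XOR b1⊕e0⊕c4⊕df⊕b3⊕59 = a0.
Zero-pad H(K) = a0 to 5 bytes: K' = a0 00 00 00 00.

a000000000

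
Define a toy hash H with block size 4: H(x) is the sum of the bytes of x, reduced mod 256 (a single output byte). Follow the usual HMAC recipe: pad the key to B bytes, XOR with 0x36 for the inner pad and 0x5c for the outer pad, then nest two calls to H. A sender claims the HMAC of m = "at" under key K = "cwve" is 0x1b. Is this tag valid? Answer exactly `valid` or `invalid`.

invalid

Key "cwve" = 63 77 76 65 is exactly B = 4 bytes: K' = 63 77 76 65.
K' ⊕ ipad = 55 41 40 53; K' ⊕ opad = 3f 2b 2a 39.
Inner hash: sum = 85+65+64+83+97+116 = 510; mod 256 = 254 → fe.
Outer hash (recomputed tag): sum = 63+43+42+57+254 = 459; mod 256 = 203 → cb.
Recomputed tag = cb; claimed = 1b → mismatch.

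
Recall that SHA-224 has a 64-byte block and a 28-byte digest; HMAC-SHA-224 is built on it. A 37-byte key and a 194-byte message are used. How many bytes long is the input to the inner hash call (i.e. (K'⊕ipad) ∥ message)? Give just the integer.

Key is 37 ≤ 64 bytes, zero-padded: |K'| = 64.
Inner input = (K'⊕ipad) ∥ m → 64 + 194 = 258 bytes.

258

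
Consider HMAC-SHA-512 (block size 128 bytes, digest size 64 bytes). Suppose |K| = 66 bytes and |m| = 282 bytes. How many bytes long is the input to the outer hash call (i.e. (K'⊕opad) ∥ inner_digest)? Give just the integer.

Key is 66 ≤ 128 bytes, zero-padded: |K'| = 128.
Outer input = (K'⊕opad) ∥ H(inner) → 128 + 64 = 192 bytes.

192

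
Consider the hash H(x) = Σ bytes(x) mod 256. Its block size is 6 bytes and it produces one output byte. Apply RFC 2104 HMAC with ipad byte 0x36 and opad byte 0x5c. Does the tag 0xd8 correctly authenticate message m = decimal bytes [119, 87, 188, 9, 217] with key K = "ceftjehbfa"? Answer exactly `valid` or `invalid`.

Key "ceftjehbfa" = 63 65 66 74 6a 65 68 62 66 61 is 10 bytes > B = 6, so hash it first: H(key) = 02, then zero-pad to 6 bytes: K' = 02 00 00 00 00 00.
K' ⊕ ipad = 34 36 36 36 36 36; K' ⊕ opad = 5e 5c 5c 5c 5c 5c.
Inner hash: sum = 52+54+54+54+54+54+119+87+188+9+217 = 942; mod 256 = 174 → ae.
Outer hash (recomputed tag): sum = 94+92+92+92+92+92+174 = 728; mod 256 = 216 → d8.
Recomputed tag = d8; claimed = d8 → match.

valid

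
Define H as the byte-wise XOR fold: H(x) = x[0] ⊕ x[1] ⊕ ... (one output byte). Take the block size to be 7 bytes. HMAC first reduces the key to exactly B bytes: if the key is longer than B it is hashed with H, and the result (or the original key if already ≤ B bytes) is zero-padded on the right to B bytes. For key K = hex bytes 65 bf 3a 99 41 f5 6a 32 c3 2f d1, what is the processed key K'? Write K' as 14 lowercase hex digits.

a8000000000000

|K| = 11 > B = 7, so first hash the key.
H(K): XOR 65⊕bf⊕3a⊕99⊕41⊕f5⊕6a⊕32⊕c3⊕2f⊕d1 = a8.
Zero-pad H(K) = a8 to 7 bytes: K' = a8 00 00 00 00 00 00.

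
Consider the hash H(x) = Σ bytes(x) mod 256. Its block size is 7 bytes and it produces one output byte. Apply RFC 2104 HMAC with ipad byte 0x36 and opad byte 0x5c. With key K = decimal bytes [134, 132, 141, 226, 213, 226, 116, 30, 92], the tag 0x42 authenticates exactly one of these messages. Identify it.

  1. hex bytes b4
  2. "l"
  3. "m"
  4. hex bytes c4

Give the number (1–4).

2

Key decimal bytes [134, 132, 141, 226, 213, 226, 116, 30, 92] = 86 84 8d e2 d5 e2 74 1e 5c is 9 bytes > B = 7, so hash it first: H(key) = 1e, then zero-pad to 7 bytes: K' = 1e 00 00 00 00 00 00.
K' ⊕ ipad = 28 36 36 36 36 36 36; K' ⊕ opad = 42 5c 5c 5c 5c 5c 5c.
m1: inner = H(28 36 36 36 36 36 36 b4) = 20; tag = H(42 5c 5c 5c 5c 5c 5c 20) = 8a
m2: inner = H(28 36 36 36 36 36 36 6c) = d8; tag = H(42 5c 5c 5c 5c 5c 5c d8) = 42 ← matches
m3: inner = H(28 36 36 36 36 36 36 6d) = d9; tag = H(42 5c 5c 5c 5c 5c 5c d9) = 43
m4: inner = H(28 36 36 36 36 36 36 c4) = 30; tag = H(42 5c 5c 5c 5c 5c 5c 30) = 9a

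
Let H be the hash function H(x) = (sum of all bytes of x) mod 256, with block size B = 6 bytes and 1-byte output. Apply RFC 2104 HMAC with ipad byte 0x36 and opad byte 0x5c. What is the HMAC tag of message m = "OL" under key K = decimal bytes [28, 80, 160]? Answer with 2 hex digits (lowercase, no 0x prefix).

Key decimal bytes [28, 80, 160] = 1c 50 a0 is 3 bytes ≤ B = 6; zero-pad to 6 bytes: K' = 1c 50 a0 00 00 00.
K' ⊕ ipad = 2a 66 96 36 36 36.  K' ⊕ opad = 40 0c fc 5c 5c 5c.
Inner input = (K'⊕ipad) ∥ m = 2a 66 96 36 36 36 ∥ 4f 4c.
Inner hash: sum = 42+102+150+54+54+54+79+76 = 611; mod 256 = 99 → 63.
Outer input = (K'⊕opad) ∥ inner = 40 0c fc 5c 5c 5c ∥ 63.
Outer hash (tag): sum = 64+12+252+92+92+92+99 = 703; mod 256 = 191 → bf.

bf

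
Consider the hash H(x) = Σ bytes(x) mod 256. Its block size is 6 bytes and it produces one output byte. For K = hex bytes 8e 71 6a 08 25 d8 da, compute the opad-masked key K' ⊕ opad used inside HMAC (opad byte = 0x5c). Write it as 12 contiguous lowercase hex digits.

145c5c5c5c5c

Key hex bytes 8e 71 6a 08 25 d8 da is 7 bytes > B = 6, so hash it first: H(key) = 48, then zero-pad to 6 bytes: K' = 48 00 00 00 00 00.
XOR each byte with 0x5c: 48⊕5c=14, 00⊕5c=5c, 00⊕5c=5c, 00⊕5c=5c, 00⊕5c=5c, 00⊕5c=5c.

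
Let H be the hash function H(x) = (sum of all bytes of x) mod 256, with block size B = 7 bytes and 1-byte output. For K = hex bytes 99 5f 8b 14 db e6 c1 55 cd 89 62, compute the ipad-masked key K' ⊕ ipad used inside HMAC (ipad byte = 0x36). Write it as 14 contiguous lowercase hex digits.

10363636363636

Key hex bytes 99 5f 8b 14 db e6 c1 55 cd 89 62 is 11 bytes > B = 7, so hash it first: H(key) = 26, then zero-pad to 7 bytes: K' = 26 00 00 00 00 00 00.
XOR each byte with 0x36: 26⊕36=10, 00⊕36=36, 00⊕36=36, 00⊕36=36, 00⊕36=36, 00⊕36=36, 00⊕36=36.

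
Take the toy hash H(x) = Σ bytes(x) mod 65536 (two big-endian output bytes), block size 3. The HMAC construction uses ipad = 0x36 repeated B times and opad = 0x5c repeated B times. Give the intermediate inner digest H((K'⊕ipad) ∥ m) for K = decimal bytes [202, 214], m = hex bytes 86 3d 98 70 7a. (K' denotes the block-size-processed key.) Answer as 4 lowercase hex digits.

0457

Key decimal bytes [202, 214] = ca d6 is 2 bytes ≤ B = 3; zero-pad to 3 bytes: K' = ca d6 00.
K' ⊕ ipad = fc e0 36.
Inner input = fc e0 36 ∥ 86 3d 98 70 7a.
Inner hash: sum = 252+224+54+134+61+152+112+122 = 1111 → 04 57.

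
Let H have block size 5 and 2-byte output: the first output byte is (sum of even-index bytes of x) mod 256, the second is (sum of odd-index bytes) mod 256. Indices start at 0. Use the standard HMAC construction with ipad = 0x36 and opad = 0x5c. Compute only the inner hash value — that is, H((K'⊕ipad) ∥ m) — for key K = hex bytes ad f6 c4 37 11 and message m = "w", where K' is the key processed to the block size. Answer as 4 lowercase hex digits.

Key hex bytes ad f6 c4 37 11 is exactly B = 5 bytes: K' = ad f6 c4 37 11.
K' ⊕ ipad = 9b c0 f2 01 27.
Inner input = 9b c0 f2 01 27 ∥ 77.
Inner hash: even-index sum = 436 mod 256 = 180; odd-index sum = 312 mod 256 = 56 → b4 38.

b438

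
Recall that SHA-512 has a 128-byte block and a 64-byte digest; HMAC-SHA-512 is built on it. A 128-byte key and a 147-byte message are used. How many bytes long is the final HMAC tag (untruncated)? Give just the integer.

The tag is one SHA-512 digest: 64 bytes.

64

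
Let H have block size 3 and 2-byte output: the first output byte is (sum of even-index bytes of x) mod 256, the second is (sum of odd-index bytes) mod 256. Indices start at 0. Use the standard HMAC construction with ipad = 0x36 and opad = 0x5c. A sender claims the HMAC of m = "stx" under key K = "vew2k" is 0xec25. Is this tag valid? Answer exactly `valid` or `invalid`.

Key "vew2k" = 76 65 77 32 6b is 5 bytes > B = 3, so hash it first: H(key) = 58 97, then zero-pad to 3 bytes: K' = 58 97 00.
K' ⊕ ipad = 6e a1 36; K' ⊕ opad = 04 cb 5c.
Inner hash: even-index sum = 280 mod 256 = 24; odd-index sum = 396 mod 256 = 140 → 18 8c.
Outer hash (recomputed tag): even-index sum = 236 mod 256 = 236; odd-index sum = 227 mod 256 = 227 → ec e3.
Recomputed tag = ece3; claimed = ec25 → mismatch.

invalid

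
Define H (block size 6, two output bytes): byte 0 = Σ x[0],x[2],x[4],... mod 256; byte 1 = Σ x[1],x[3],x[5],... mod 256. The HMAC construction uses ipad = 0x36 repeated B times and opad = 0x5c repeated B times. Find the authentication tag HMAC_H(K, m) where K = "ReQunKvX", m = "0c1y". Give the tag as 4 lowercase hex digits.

116c

Key "ReQunKvX" = 52 65 51 75 6e 4b 76 58 is 8 bytes > B = 6, so hash it first: H(key) = 87 7d, then zero-pad to 6 bytes: K' = 87 7d 00 00 00 00.
K' ⊕ ipad = b1 4b 36 36 36 36.  K' ⊕ opad = db 21 5c 5c 5c 5c.
Inner input = (K'⊕ipad) ∥ m = b1 4b 36 36 36 36 ∥ 30 63 31 79.
Inner hash: even-index sum = 382 mod 256 = 126; odd-index sum = 403 mod 256 = 147 → 7e 93.
Outer input = (K'⊕opad) ∥ inner = db 21 5c 5c 5c 5c ∥ 7e 93.
Outer hash (tag): even-index sum = 529 mod 256 = 17; odd-index sum = 364 mod 256 = 108 → 11 6c.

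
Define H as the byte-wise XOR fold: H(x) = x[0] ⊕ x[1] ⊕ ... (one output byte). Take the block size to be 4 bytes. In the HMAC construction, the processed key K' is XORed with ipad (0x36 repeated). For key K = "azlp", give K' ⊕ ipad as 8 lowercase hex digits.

Key "azlp" = 61 7a 6c 70 is exactly B = 4 bytes: K' = 61 7a 6c 70.
XOR each byte with 0x36: 61⊕36=57, 7a⊕36=4c, 6c⊕36=5a, 70⊕36=46.

574c5a46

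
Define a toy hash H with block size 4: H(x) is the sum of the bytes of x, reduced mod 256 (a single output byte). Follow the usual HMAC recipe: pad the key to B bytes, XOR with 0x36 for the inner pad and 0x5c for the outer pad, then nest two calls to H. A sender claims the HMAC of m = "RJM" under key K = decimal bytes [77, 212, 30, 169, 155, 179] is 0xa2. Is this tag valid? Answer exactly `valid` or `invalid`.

Key decimal bytes [77, 212, 30, 169, 155, 179] = 4d d4 1e a9 9b b3 is 6 bytes > B = 4, so hash it first: H(key) = 36, then zero-pad to 4 bytes: K' = 36 00 00 00.
K' ⊕ ipad = 00 36 36 36; K' ⊕ opad = 6a 5c 5c 5c.
Inner hash: sum = 0+54+54+54+82+74+77 = 395; mod 256 = 139 → 8b.
Outer hash (recomputed tag): sum = 106+92+92+92+139 = 521; mod 256 = 9 → 09.
Recomputed tag = 09; claimed = a2 → mismatch.

invalid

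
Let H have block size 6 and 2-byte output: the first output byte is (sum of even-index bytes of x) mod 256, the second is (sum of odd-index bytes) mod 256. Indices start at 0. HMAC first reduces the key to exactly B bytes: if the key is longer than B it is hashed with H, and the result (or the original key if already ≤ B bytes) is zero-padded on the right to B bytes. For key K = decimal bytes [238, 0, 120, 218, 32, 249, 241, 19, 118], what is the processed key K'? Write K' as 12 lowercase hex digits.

|K| = 9 > B = 6, so first hash the key.
H(K): even-index sum = 749 mod 256 = 237; odd-index sum = 486 mod 256 = 230 → ed e6.
Zero-pad H(K) = ed e6 to 6 bytes: K' = ed e6 00 00 00 00.

ede600000000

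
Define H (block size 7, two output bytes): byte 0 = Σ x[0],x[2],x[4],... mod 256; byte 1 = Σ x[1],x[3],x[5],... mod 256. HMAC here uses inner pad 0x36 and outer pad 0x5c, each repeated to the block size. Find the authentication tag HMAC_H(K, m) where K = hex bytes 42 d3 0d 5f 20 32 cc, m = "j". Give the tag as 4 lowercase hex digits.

Key hex bytes 42 d3 0d 5f 20 32 cc is exactly B = 7 bytes: K' = 42 d3 0d 5f 20 32 cc.
K' ⊕ ipad = 74 e5 3b 69 16 04 fa.  K' ⊕ opad = 1e 8f 51 03 7c 6e 90.
Inner input = (K'⊕ipad) ∥ m = 74 e5 3b 69 16 04 fa ∥ 6a.
Inner hash: even-index sum = 447 mod 256 = 191; odd-index sum = 444 mod 256 = 188 → bf bc.
Outer input = (K'⊕opad) ∥ inner = 1e 8f 51 03 7c 6e 90 ∥ bf bc.
Outer hash (tag): even-index sum = 567 mod 256 = 55; odd-index sum = 447 mod 256 = 191 → 37 bf.

37bf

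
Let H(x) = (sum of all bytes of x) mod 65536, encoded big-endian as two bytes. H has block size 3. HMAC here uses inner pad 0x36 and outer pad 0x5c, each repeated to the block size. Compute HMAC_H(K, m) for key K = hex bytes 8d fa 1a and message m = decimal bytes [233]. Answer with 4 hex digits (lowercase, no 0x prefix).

025b

Key hex bytes 8d fa 1a is exactly B = 3 bytes: K' = 8d fa 1a.
K' ⊕ ipad = bb cc 2c.  K' ⊕ opad = d1 a6 46.
Inner input = (K'⊕ipad) ∥ m = bb cc 2c ∥ e9.
Inner hash: sum = 187+204+44+233 = 668 → 02 9c.
Outer input = (K'⊕opad) ∥ inner = d1 a6 46 ∥ 02 9c.
Outer hash (tag): sum = 209+166+70+2+156 = 603 → 02 5b.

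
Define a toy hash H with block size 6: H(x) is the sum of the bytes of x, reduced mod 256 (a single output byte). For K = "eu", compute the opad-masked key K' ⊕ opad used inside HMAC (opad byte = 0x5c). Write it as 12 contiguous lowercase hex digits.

Key "eu" = 65 75 is 2 bytes ≤ B = 6; zero-pad to 6 bytes: K' = 65 75 00 00 00 00.
XOR each byte with 0x5c: 65⊕5c=39, 75⊕5c=29, 00⊕5c=5c, 00⊕5c=5c, 00⊕5c=5c, 00⊕5c=5c.

39295c5c5c5c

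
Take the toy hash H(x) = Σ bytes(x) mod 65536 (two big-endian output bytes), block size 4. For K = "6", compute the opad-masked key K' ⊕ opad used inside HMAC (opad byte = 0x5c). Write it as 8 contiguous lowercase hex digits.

6a5c5c5c

Key "6" = 36 is 1 byte ≤ B = 4; zero-pad to 4 bytes: K' = 36 00 00 00.
XOR each byte with 0x5c: 36⊕5c=6a, 00⊕5c=5c, 00⊕5c=5c, 00⊕5c=5c.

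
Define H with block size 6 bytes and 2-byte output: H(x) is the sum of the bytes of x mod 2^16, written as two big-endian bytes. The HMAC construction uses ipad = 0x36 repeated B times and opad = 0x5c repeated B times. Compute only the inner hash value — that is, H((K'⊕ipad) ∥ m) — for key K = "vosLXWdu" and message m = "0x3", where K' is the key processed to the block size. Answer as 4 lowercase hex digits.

0202

Key "vosLXWdu" = 76 6f 73 4c 58 57 64 75 is 8 bytes > B = 6, so hash it first: H(key) = 03 2c, then zero-pad to 6 bytes: K' = 03 2c 00 00 00 00.
K' ⊕ ipad = 35 1a 36 36 36 36.
Inner input = 35 1a 36 36 36 36 ∥ 30 78 33.
Inner hash: sum = 53+26+54+54+54+54+48+120+51 = 514 → 02 02.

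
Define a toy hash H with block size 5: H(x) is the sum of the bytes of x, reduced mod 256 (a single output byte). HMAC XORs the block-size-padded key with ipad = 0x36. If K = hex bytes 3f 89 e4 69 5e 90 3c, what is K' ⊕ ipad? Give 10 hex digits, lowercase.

Key hex bytes 3f 89 e4 69 5e 90 3c is 7 bytes > B = 5, so hash it first: H(key) = 3f, then zero-pad to 5 bytes: K' = 3f 00 00 00 00.
XOR each byte with 0x36: 3f⊕36=09, 00⊕36=36, 00⊕36=36, 00⊕36=36, 00⊕36=36.

0936363636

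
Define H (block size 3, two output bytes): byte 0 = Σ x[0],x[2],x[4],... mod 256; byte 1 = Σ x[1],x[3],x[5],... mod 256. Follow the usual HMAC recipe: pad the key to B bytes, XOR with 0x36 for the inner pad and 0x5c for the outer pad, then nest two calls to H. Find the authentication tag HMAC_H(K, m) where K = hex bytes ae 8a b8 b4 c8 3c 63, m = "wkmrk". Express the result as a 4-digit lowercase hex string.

c4e0

Key hex bytes ae 8a b8 b4 c8 3c 63 is 7 bytes > B = 3, so hash it first: H(key) = 91 7a, then zero-pad to 3 bytes: K' = 91 7a 00.
K' ⊕ ipad = a7 4c 36.  K' ⊕ opad = cd 26 5c.
Inner input = (K'⊕ipad) ∥ m = a7 4c 36 ∥ 77 6b 6d 72 6b.
Inner hash: even-index sum = 442 mod 256 = 186; odd-index sum = 411 mod 256 = 155 → ba 9b.
Outer input = (K'⊕opad) ∥ inner = cd 26 5c ∥ ba 9b.
Outer hash (tag): even-index sum = 452 mod 256 = 196; odd-index sum = 224 mod 256 = 224 → c4 e0.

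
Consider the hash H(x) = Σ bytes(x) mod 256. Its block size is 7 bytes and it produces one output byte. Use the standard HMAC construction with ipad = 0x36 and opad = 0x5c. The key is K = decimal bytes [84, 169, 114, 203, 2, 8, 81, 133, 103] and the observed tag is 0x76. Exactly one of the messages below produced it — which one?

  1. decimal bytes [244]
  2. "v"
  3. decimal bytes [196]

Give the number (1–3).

2

Key decimal bytes [84, 169, 114, 203, 2, 8, 81, 133, 103] = 54 a9 72 cb 02 08 51 85 67 is 9 bytes > B = 7, so hash it first: H(key) = 81, then zero-pad to 7 bytes: K' = 81 00 00 00 00 00 00.
K' ⊕ ipad = b7 36 36 36 36 36 36; K' ⊕ opad = dd 5c 5c 5c 5c 5c 5c.
m1: inner = H(b7 36 36 36 36 36 36 f4) = ef; tag = H(dd 5c 5c 5c 5c 5c 5c ef) = f4
m2: inner = H(b7 36 36 36 36 36 36 76) = 71; tag = H(dd 5c 5c 5c 5c 5c 5c 71) = 76 ← matches
m3: inner = H(b7 36 36 36 36 36 36 c4) = bf; tag = H(dd 5c 5c 5c 5c 5c 5c bf) = c4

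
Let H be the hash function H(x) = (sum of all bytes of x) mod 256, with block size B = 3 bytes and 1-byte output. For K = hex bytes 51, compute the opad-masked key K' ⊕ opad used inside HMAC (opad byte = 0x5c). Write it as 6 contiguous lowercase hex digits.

0d5c5c

Key hex bytes 51 is 1 byte ≤ B = 3; zero-pad to 3 bytes: K' = 51 00 00.
XOR each byte with 0x5c: 51⊕5c=0d, 00⊕5c=5c, 00⊕5c=5c.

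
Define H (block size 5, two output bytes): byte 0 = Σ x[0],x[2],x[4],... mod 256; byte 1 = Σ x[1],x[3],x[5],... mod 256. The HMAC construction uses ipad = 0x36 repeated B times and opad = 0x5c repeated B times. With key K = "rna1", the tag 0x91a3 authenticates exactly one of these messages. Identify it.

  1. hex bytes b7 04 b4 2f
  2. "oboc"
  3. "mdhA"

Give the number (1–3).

Key "rna1" = 72 6e 61 31 is 4 bytes ≤ B = 5; zero-pad to 5 bytes: K' = 72 6e 61 31 00.
K' ⊕ ipad = 44 58 57 07 36; K' ⊕ opad = 2e 32 3d 6d 5c.
m1: inner = H(44 58 57 07 36 b7 04 b4 2f) = 04 ca; tag = H(2e 32 3d 6d 5c 04 ca) = 91a3 ← matches
m2: inner = H(44 58 57 07 36 6f 62 6f 63) = 96 3d; tag = H(2e 32 3d 6d 5c 96 3d) = 0435
m3: inner = H(44 58 57 07 36 6d 64 68 41) = 76 34; tag = H(2e 32 3d 6d 5c 76 34) = fb15

1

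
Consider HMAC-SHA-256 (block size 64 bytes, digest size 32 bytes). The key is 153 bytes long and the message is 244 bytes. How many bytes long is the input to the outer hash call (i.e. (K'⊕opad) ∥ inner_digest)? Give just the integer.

Key is 153 > 64 bytes, so it is hashed to 32 bytes then zero-padded to 64: |K'| = 64.
Outer input = (K'⊕opad) ∥ H(inner) → 64 + 32 = 96 bytes.

96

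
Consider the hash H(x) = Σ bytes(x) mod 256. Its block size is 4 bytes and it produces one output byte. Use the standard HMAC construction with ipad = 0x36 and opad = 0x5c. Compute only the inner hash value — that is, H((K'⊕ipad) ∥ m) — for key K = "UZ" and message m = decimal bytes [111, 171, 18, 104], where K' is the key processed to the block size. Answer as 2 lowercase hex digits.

Key "UZ" = 55 5a is 2 bytes ≤ B = 4; zero-pad to 4 bytes: K' = 55 5a 00 00.
K' ⊕ ipad = 63 6c 36 36.
Inner input = 63 6c 36 36 ∥ 6f ab 12 68.
Inner hash: sum = 99+108+54+54+111+171+18+104 = 719; mod 256 = 207 → cf.

cf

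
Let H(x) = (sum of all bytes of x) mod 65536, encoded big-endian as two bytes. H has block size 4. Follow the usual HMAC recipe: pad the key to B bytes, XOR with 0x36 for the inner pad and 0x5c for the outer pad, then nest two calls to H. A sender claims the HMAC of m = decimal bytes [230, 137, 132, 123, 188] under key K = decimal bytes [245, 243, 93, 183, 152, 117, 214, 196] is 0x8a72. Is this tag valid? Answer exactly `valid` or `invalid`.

invalid

Key decimal bytes [245, 243, 93, 183, 152, 117, 214, 196] = f5 f3 5d b7 98 75 d6 c4 is 8 bytes > B = 4, so hash it first: H(key) = 05 a3, then zero-pad to 4 bytes: K' = 05 a3 00 00.
K' ⊕ ipad = 33 95 36 36; K' ⊕ opad = 59 ff 5c 5c.
Inner hash: sum = 51+149+54+54+230+137+132+123+188 = 1118 → 04 5e.
Outer hash (recomputed tag): sum = 89+255+92+92+4+94 = 626 → 02 72.
Recomputed tag = 0272; claimed = 8a72 → mismatch.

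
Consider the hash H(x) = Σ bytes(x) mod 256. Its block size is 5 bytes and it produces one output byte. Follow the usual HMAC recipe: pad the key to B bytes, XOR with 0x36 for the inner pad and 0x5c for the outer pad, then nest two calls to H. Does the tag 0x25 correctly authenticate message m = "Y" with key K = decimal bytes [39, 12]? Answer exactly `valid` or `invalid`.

Key decimal bytes [39, 12] = 27 0c is 2 bytes ≤ B = 5; zero-pad to 5 bytes: K' = 27 0c 00 00 00.
K' ⊕ ipad = 11 3a 36 36 36; K' ⊕ opad = 7b 50 5c 5c 5c.
Inner hash: sum = 17+58+54+54+54+89 = 326; mod 256 = 70 → 46.
Outer hash (recomputed tag): sum = 123+80+92+92+92+70 = 549; mod 256 = 37 → 25.
Recomputed tag = 25; claimed = 25 → match.

valid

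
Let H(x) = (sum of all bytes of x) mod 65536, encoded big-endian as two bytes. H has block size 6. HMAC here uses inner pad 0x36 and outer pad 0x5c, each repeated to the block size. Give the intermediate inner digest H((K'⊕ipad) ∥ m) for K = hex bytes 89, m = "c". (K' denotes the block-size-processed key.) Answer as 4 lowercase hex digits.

0230

Key hex bytes 89 is 1 byte ≤ B = 6; zero-pad to 6 bytes: K' = 89 00 00 00 00 00.
K' ⊕ ipad = bf 36 36 36 36 36.
Inner input = bf 36 36 36 36 36 ∥ 63.
Inner hash: sum = 191+54+54+54+54+54+99 = 560 → 02 30.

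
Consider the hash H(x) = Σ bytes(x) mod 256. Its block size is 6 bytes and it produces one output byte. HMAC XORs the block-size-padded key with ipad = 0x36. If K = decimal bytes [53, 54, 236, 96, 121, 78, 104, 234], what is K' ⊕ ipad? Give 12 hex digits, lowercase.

e63636363636

Key decimal bytes [53, 54, 236, 96, 121, 78, 104, 234] = 35 36 ec 60 79 4e 68 ea is 8 bytes > B = 6, so hash it first: H(key) = d0, then zero-pad to 6 bytes: K' = d0 00 00 00 00 00.
XOR each byte with 0x36: d0⊕36=e6, 00⊕36=36, 00⊕36=36, 00⊕36=36, 00⊕36=36, 00⊕36=36.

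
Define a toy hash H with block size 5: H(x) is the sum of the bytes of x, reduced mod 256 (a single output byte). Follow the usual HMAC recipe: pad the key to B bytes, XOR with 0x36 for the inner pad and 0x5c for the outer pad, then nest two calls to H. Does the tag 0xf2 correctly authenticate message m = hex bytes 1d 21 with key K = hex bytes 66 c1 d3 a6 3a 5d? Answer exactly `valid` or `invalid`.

valid

Key hex bytes 66 c1 d3 a6 3a 5d is 6 bytes > B = 5, so hash it first: H(key) = 37, then zero-pad to 5 bytes: K' = 37 00 00 00 00.
K' ⊕ ipad = 01 36 36 36 36; K' ⊕ opad = 6b 5c 5c 5c 5c.
Inner hash: sum = 1+54+54+54+54+29+33 = 279; mod 256 = 23 → 17.
Outer hash (recomputed tag): sum = 107+92+92+92+92+23 = 498; mod 256 = 242 → f2.
Recomputed tag = f2; claimed = f2 → match.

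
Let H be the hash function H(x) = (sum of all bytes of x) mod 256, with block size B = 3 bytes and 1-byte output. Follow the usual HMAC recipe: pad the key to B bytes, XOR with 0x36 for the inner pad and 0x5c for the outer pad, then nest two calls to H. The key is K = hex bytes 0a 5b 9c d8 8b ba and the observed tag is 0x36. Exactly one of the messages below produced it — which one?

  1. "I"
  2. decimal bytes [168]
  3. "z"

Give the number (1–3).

2

Key hex bytes 0a 5b 9c d8 8b ba is 6 bytes > B = 3, so hash it first: H(key) = 1e, then zero-pad to 3 bytes: K' = 1e 00 00.
K' ⊕ ipad = 28 36 36; K' ⊕ opad = 42 5c 5c.
m1: inner = H(28 36 36 49) = dd; tag = H(42 5c 5c dd) = d7
m2: inner = H(28 36 36 a8) = 3c; tag = H(42 5c 5c 3c) = 36 ← matches
m3: inner = H(28 36 36 7a) = 0e; tag = H(42 5c 5c 0e) = 08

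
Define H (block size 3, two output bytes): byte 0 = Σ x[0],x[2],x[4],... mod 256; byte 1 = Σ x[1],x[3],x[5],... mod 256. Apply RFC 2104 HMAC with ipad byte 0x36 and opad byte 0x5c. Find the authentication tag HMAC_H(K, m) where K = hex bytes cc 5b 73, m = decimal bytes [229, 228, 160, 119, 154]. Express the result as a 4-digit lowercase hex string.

4ba1

Key hex bytes cc 5b 73 is exactly B = 3 bytes: K' = cc 5b 73.
K' ⊕ ipad = fa 6d 45.  K' ⊕ opad = 90 07 2f.
Inner input = (K'⊕ipad) ∥ m = fa 6d 45 ∥ e5 e4 a0 77 9a.
Inner hash: even-index sum = 666 mod 256 = 154; odd-index sum = 652 mod 256 = 140 → 9a 8c.
Outer input = (K'⊕opad) ∥ inner = 90 07 2f ∥ 9a 8c.
Outer hash (tag): even-index sum = 331 mod 256 = 75; odd-index sum = 161 mod 256 = 161 → 4b a1.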